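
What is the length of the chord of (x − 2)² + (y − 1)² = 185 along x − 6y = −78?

The distance from (2, 1) to the line is 74/√37, and r² = 185.
Chord = 2√(r² − d²) = 2·√(37) = 2√37.

2√37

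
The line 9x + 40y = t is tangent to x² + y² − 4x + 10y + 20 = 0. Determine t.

The line touches the circle iff its distance from (2, −5) is 3:
|9·2 + 40·(−5) − t| / √1681 = 3
|t − (−182)| = 3·41, so t = −59 or t = −305.

t = −305 or t = −59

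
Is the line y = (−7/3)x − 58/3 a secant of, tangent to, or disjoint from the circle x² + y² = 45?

d² = (7·0 + 3·0 − (−58))²/58 = 58; r² = 45.
Since d² > r², the line lies outside the circle.

disjoint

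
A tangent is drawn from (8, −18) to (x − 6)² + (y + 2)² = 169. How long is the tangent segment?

√91

Centre (6, −2), r² = 169. |PO|² = (2)² + (−16)² = 260.
By the tangent–radius right angle, tangent length = √(|PO|² − r²) = √91.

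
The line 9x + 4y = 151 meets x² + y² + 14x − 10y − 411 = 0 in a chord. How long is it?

Centre (−7, 5), r² = 485. Perpendicular distance d from centre to line = |−194| / √97 = 194/√97.
Chord = 2√(r² − d²) = 2·√(97) = 2√97.

2√97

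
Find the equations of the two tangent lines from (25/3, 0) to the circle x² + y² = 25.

A line y − (0) = m(x − (25/3)) is tangent when its distance from (0, 0) is 5:
[m·(−25/3) − (0)]² = 25(m² + 1)
16m² − 9 = 0, so m = −3/4 or m = 3/4.
With m = −3/4: 3x + 4y = 25. With m = 3/4: 3x − 4y = 25.

3x + 4y = 25 and 3x − 4y = 25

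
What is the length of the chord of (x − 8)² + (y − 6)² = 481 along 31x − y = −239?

√962

Express y = 31x + 239 and substitute into the circle:
962x² + 14430x + 53872 = 0  ⟹  x² + 15x + 56 = 0
x = −7 or x = −8, giving (−7, 22) and (−8, −9).
|(−7, 22) − (−8, −9)| = √((1)² + (31)²) = √962.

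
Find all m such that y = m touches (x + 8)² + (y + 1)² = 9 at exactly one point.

m = −4 or m = 2

Tangency holds when the distance from the centre (−8, −1) to the line equals the radius 3:
|0·(−8) + 1·(−1) − m| / √1 = 3
|m − (−1)| = 3, so m = 2 or m = −4.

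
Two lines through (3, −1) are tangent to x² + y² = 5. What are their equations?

x − 2y = 5 and 2x + y = 5

Write the tangent as mx − y + (−1 − m·(3)) = 0 and set its distance from the centre to √5:
[m·(−3) − (1)]² = 5(m² + 1)
2m² + 3m − 2 = 0, so m = 1/2 or m = −2.
With m = 1/2: x − 2y = 5. With m = −2: 2x + y = 5.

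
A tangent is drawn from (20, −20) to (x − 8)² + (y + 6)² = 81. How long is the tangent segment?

√259

Centre (8, −6), r² = 81. |PO|² = (12)² + (−14)² = 340.
By the tangent–radius right angle, tangent length = √(|PO|² − r²) = √259.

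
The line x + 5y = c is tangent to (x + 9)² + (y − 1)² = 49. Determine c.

c = −4 ± 7√26

Tangency holds when the distance from the centre (−9, 1) to the line equals the radius 7:
|1·(−9) + 5·1 − c| / √26 = 7
|c − (−4)| = 7√26.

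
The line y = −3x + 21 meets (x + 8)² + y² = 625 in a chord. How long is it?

13√10

Centre (−8, 0), r² = 625. Perpendicular distance d from centre to line = |−45| / √10 = 45/√10.
Chord = 2√(r² − d²) = 2·√(845/2) = 13√10.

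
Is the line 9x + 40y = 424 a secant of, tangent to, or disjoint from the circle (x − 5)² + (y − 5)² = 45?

Substituting the line into the circle gives 1681x² − 20032x + 18176 = 0.
Δ = 401281024 − 122215424 = 279065600.
Two real roots: the line is a secant.

secant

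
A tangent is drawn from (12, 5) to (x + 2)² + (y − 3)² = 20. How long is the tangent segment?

6√5

Centre (−2, 3), r² = 20. |PO|² = (14)² + (2)² = 200.
The tangent meets the radius at right angles, so tangent² = |PO|² − r² = 200 − 20 = 180.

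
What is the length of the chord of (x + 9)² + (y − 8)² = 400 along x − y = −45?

Centre (−9, 8), r² = 400. Perpendicular distance d from centre to line = |28| / √2 = 28/√2.
Chord = 2√(r² − d²) = 2·√(8) = 4√2.

4√2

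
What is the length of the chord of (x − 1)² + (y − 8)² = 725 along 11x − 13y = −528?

√290

Substitute y = (528 + 11x)/13:
290x² + 8990x + 57420 = 0  ⟹  x² + 31x + 198 = 0
x = −9 or x = −22, giving (−9, 33) and (−22, 22).
|(−9, 33) − (−22, 22)| = √((13)² + (11)²) = √290.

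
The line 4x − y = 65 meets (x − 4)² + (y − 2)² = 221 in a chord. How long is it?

4√17

Substitute y = 4x − 65:
17x² − 544x + 4284 = 0  ⟹  x² − 32x + 252 = 0
x = 18 or x = 14, giving (18, 7) and (14, −9).
Chord length = distance between (18, 7) and (14, −9) = √272 = 4√17.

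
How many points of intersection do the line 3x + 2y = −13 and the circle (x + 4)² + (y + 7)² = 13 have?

1

d² = (3·(−4) + 2·(−7) − (−13))²/13 = 13; r² = 13.
Since d² = r², the line is tangent.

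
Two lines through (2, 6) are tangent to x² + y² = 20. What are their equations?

Write the tangent as mx − y + (6 − m·(2)) = 0 and set its distance from the centre to 2√5:
(−2m − (−6))² = 20(m² + 1)
2m² + 3m − 2 = 0, so m = −2 or m = 1/2.
Through (2, 6) these give 2x + y = 10 and x − 2y = −10.

2x + y = 10 and x − 2y = −10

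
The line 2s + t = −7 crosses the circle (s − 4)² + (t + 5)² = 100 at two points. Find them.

(−4, 1) and (4, −15)

Substitute t = −2s − 7:
5s² − 80 = 0  ⟹  s² − 16 = 0
s = 4 or s = −4, giving (4, −15) and (−4, 1).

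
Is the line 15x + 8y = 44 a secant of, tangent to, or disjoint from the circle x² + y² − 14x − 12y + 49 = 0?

disjoint

d² = (15·7 + 8·6 − (44))²/289 = 11881/289; r² = 36.
Since d² > r², the line lies outside the circle.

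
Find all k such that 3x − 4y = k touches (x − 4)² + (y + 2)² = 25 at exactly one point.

k = −5 or k = 45

Tangency holds when the distance from the centre (4, −2) to the line equals the radius 5:
|3·4 − 4·(−2) − k| / √25 = 5
|k − (20)| = 5·5, so k = 45 or k = −5.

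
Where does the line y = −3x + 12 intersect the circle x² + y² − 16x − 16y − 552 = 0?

(−6, 30) and (10, −18)

From the line, y = −3x + 12. Substituting:
10x² − 40x − 600 = 0  ⟹  x² − 4x − 60 = 0
x = 10 or x = −6, giving (10, −18) and (−6, 30).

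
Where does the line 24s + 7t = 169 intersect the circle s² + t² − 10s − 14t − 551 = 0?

Express t = (169 − 24s)/7 and substitute into the circle:
625s² − 6250s − 15000 = 0  ⟹  s² − 10s − 24 = 0
s = 12 or s = −2, giving (12, −17) and (−2, 31).

(−2, 31) and (12, −17)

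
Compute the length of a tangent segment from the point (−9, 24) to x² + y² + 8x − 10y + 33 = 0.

3√42

The centre is (−4, 5) and r = 2√2. The square of the distance from P to the centre is 25 + 361 = 386.
The tangent meets the radius at right angles, so tangent² = |PO|² − r² = 386 − 8 = 378.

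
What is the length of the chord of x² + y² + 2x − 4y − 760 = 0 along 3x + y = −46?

15√10

The distance from (−1, 2) to the line is 45/√10, and r² = 765.
Half the chord is √(r² − d²) = √(1125/2), so the full chord is 15√10.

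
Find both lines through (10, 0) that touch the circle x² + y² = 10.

x − 3y = 10 and x + 3y = 10

Write the tangent as mx − y + (0 − m·(10)) = 0 and set its distance from the centre to √10:
[m·(−10) − (0)]² = 10(m² + 1)
9m² − 1 = 0, so m = 1/3 or m = −1/3.
Through (10, 0) these give x − 3y = 10 and x + 3y = 10.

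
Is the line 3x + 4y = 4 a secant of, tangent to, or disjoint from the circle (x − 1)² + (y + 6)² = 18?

Substituting the line into the circle gives 25x² − 200x + 512 = 0.
Discriminant = (−200)² − 4·25·(512) = −11200 < 0.
No real roots: the line does not meet the circle.

disjoint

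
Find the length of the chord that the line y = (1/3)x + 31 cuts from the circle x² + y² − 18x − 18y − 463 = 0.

The distance from (9, 9) to the line is 75/√10, and r² = 625.
Half the chord is √(r² − d²) = √(125/2), so the full chord is 5√10.

5√10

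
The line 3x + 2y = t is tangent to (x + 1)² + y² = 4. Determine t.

For a tangent, require d(centre, line) = r = 2.
|3·(−1) + 2·0 − t| / √13 = 2
|t − (−3)| = 2√13.

t = −3 ± 2√13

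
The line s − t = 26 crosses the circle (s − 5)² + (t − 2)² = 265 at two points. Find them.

From the line, t = s − 26. Substituting:
2s² − 66s + 544 = 0  ⟹  s² − 33s + 272 = 0
s = 17 or s = 16, giving (17, −9) and (16, −10).

(16, −10) and (17, −9)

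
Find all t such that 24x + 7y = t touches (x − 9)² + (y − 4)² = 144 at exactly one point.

t = −56 or t = 544

The line touches the circle iff its distance from (9, 4) is 12:
|24·9 + 7·4 − t| / √625 = 12
|t − (244)| = 12·25, so t = 544 or t = −56.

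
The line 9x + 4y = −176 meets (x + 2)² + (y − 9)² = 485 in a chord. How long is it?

2√97

From the line, y = (−176 − 9x)/4. Substituting:
97x² + 3880x + 37248 = 0  ⟹  x² + 40x + 384 = 0
x = −16 or x = −24, giving (−16, −8) and (−24, 10).
Chord length = distance between (−16, −8) and (−24, 10) = √388 = 2√97.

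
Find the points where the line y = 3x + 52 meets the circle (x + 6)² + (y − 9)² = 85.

From the line, y = 3x + 52. Substituting:
10x² + 270x + 1800 = 0  ⟹  x² + 27x + 180 = 0
x = −12 or x = −15, giving (−12, 16) and (−15, 7).

(−15, 7) and (−12, 16)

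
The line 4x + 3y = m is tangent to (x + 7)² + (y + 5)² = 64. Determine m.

Tangency holds when the distance from the centre (−7, −5) to the line equals the radius 8:
|4·(−7) + 3·(−5) − m| / √25 = 8
|m − (−43)| = 8·5, so m = −3 or m = −83.

m = −83 or m = −3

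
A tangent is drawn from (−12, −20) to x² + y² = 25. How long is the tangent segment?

√519

Centre (0, 0), r² = 25. |PO|² = (−12)² + (−20)² = 544.
By the tangent–radius right angle, tangent length = √(|PO|² − r²) = √519.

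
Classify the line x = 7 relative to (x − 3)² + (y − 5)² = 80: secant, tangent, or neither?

Substituting the line into the circle gives y² − 10y − 39 = 0.
Discriminant = (−10)² − 4·1·(−39) = 256 > 0.
Two real roots: the line is a secant.

secant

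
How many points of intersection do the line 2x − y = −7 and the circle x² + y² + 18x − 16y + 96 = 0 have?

Substituting the line into the circle gives 5x² + 14x + 33 = 0.
Δ = 196 − 660 = −464.
No real roots: the line does not meet the circle.

0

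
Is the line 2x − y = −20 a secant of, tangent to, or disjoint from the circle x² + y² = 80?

Substituting the line into the circle gives 5x² + 80x + 320 = 0.
Δ = 6400 − 6400 = 0.
A repeated root: the line is tangent.

tangent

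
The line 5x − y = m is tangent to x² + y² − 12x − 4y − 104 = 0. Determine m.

m = 28 ± 12√26

For a tangent, require d(centre, line) = r = 12.
|5·6 − 1·2 − m| / √26 = 12
|m − (28)| = 12√26.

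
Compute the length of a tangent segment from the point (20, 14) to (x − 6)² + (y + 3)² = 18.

With centre O = (6, −3), |OP|² = 485 and r² = 18.
Power of the point: PT² = |PO|² − r² = 467, so PT = √467.

√467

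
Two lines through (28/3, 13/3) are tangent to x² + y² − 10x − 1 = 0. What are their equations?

Write the tangent as mx − y + (13/3 − m·(28/3)) = 0 and set its distance from the centre to √26:
[m·(−13/3) − (−13/3)]² = 26(m² + 1)
5m² + 26m + 5 = 0, so m = −5 or m = −1/5.
With m = −5: 5x + y = 51. With m = −1/5: x + 5y = 31.

5x + y = 51 and x + 5y = 31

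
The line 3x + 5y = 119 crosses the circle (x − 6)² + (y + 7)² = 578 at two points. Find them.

Substitute y = (119 − 3x)/5:
34x² − 1224x + 10166 = 0  ⟹  x² − 36x + 299 = 0
x = 23 or x = 13, giving (23, 10) and (13, 16).

(13, 16) and (23, 10)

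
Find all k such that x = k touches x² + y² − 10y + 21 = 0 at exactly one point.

k = −2 or k = 2

The line touches the circle iff its distance from (0, 5) is 2:
|1·0 + 0·5 − k| / √1 = 2
|k| = 2, so k = 2 or k = −2.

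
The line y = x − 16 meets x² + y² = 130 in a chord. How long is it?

The distance from (0, 0) to the line is 16/√2, and r² = 130.
Chord = 2√(r² − d²) = 2·√(2) = 2√2.

2√2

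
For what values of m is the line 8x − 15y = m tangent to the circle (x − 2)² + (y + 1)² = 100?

m = −139 or m = 201

The line touches the circle iff its distance from (2, −1) is 10:
|8·2 − 15·(−1) − m| / √289 = 10
|m − (31)| = 10·17, so m = 201 or m = −139.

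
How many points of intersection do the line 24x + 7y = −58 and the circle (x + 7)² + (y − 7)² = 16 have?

2

Substituting the line into the circle gives 625x² + 5822x + 13066 = 0.
Discriminant = (5822)² − 4·625·(13066) = 1230684 > 0.
Two real roots: the line is a secant.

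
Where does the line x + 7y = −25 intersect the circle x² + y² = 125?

From the line, y = (−25 − x)/7. Substituting:
50x² + 50x − 5500 = 0  ⟹  x² + x − 110 = 0
x = 10 or x = −11, giving (10, −5) and (−11, −2).

(−11, −2) and (10, −5)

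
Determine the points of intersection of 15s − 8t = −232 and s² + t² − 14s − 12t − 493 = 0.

(−16, −1) and (0, 29)

Express t = (232 + 15s)/8 and substitute into the circle:
289s² + 4624s = 0  ⟹  s² + 16s = 0
s = 0 or s = −16, giving (0, 29) and (−16, −1).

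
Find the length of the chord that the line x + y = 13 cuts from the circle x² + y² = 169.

13√2

From the line, y = −x + 13. Substituting:
2x² − 26x = 0  ⟹  x² − 13x = 0
x = 13 or x = 0, giving (13, 0) and (0, 13).
Chord length = distance between (13, 0) and (0, 13) = √338 = 13√2.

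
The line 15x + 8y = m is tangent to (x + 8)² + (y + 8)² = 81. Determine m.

Tangency holds when the distance from the centre (−8, −8) to the line equals the radius 9:
|15·(−8) + 8·(−8) − m| / √289 = 9
|m − (−184)| = 9·17, so m = −31 or m = −337.

m = −337 or m = −31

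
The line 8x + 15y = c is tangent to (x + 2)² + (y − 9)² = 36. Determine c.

The line touches the circle iff its distance from (−2, 9) is 6:
|8·(−2) + 15·9 − c| / √289 = 6
|c − (119)| = 6·17, so c = 221 or c = 17.

c = 17 or c = 221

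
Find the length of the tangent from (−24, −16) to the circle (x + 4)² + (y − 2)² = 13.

With centre O = (−4, 2), |OP|² = 724 and r² = 13.
Power of the point: PT² = |PO|² − r² = 711, so PT = 3√79.

3√79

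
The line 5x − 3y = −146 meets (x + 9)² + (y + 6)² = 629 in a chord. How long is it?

5√34

The distance from (−9, −6) to the line is 119/√34, and r² = 629.
Chord = 2√(r² − d²) = 2·√(425/2) = 5√34.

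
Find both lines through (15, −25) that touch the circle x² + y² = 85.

A line y − (−25) = m(x − (15)) is tangent when its distance from (0, 0) is √85:
(−15m − (25))² = 85(m² + 1)
14m² + 75m + 54 = 0, so m = −6/7 or m = −9/2.
Through (15, −25) these give 6x + 7y = −85 and 9x + 2y = 85.

6x + 7y = −85 and 9x + 2y = 85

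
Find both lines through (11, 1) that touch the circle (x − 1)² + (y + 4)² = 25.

A line y − (1) = m(x − (11)) is tangent when its distance from (1, −4) is 5:
(−10m − (−5))² = 25(m² + 1)
3m² − 4m = 0, so m = 4/3 or m = 0.
With m = 4/3: 4x − 3y = 41. With m = 0: y = 1.

4x − 3y = 41 and y = 1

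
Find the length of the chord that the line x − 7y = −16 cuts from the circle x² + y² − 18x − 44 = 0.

Centre (9, 0), r² = 125. Perpendicular distance d from centre to line = |25| / √50 = 25/√50.
Chord = 2√(r² − d²) = 2·√(225/2) = 15√2.

15√2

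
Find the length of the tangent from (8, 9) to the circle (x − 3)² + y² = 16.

With centre O = (3, 0), |OP|² = 106 and r² = 16.
Power of the point: PT² = |PO|² − r² = 90, so PT = 3√10.

3√10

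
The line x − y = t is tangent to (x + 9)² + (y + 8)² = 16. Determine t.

Tangency holds when the distance from the centre (−9, −8) to the line equals the radius 4:
|1·(−9) − 1·(−8) − t| / √2 = 4
|t − (−1)| = 4√2.

t = −1 ± 4√2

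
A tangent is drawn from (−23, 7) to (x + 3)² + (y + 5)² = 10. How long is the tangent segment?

The centre is (−3, −5) and r = √10. The square of the distance from P to the centre is 400 + 144 = 544.
Power of the point: PT² = |PO|² − r² = 534, so PT = √534.

√534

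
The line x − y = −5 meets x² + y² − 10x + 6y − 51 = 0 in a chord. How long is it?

√2

From the line, y = x + 5. Substituting:
2x² + 6x + 4 = 0  ⟹  x² + 3x + 2 = 0
x = −1 or x = −2, giving (−1, 4) and (−2, 3).
Chord length = distance between (−1, 4) and (−2, 3) = √2 = √2.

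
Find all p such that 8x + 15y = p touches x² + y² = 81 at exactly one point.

Tangency holds when the distance from the centre (0, 0) to the line equals the radius 9:
|8·0 + 15·0 − p| / √289 = 9
|p| = 9·17, so p = 153 or p = −153.

p = −153 or p = 153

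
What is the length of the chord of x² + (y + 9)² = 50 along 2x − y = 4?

The distance from (0, −9) to the line is 5/√5, and r² = 50.
Half the chord is √(r² − d²) = √(45), so the full chord is 6√5.

6√5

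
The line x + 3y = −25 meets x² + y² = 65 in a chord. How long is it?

Express y = (−25 − x)/3 and substitute into the circle:
10x² + 50x + 40 = 0  ⟹  x² + 5x + 4 = 0
x = −1 or x = −4, giving (−1, −8) and (−4, −7).
|(−1, −8) − (−4, −7)| = √((3)² + (−1)²) = √10.

√10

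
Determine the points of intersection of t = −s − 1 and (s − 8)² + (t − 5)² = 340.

From the line, t = −s − 1. Substituting:
2s² − 4s − 240 = 0  ⟹  s² − 2s − 120 = 0
s = 12 or s = −10, giving (12, −13) and (−10, 9).

(−10, 9) and (12, −13)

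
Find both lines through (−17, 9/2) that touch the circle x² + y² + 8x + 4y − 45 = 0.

A line y − (9/2) = m(x − (−17)) is tangent when its distance from (−4, −2) is √65:
(13m − (−13/2))² = 65(m² + 1)
32m² + 52m − 7 = 0, so m = −7/4 or m = 1/8.
Through (−17, 9/2) these give 7x + 4y = −101 and x − 8y = −53.

7x + 4y = −101 and x − 8y = −53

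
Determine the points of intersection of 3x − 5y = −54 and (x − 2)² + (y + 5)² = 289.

(−13, 3) and (2, 12)

Express y = (54 + 3x)/5 and substitute into the circle:
34x² + 374x − 884 = 0  ⟹  x² + 11x − 26 = 0
x = 2 or x = −13, giving (2, 12) and (−13, 3).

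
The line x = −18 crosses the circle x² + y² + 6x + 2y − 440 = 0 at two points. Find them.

(−18, −16) and (−18, 14)

The line gives x = −18. Substituting into the circle:
y² + 2y − 224 = 0
y = 14 or y = −16, giving (−18, 14) and (−18, −16).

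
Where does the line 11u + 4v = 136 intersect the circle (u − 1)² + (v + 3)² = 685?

From the line, v = (136 − 11u)/4. Substituting:
137u² − 3288u + 10960 = 0  ⟹  u² − 24u + 80 = 0
u = 20 or u = 4, giving (20, −21) and (4, 23).

(4, 23) and (20, −21)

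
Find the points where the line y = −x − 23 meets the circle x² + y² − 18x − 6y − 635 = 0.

Substitute y = −x − 23:
2x² + 34x + 32 = 0  ⟹  x² + 17x + 16 = 0
x = −1 or x = −16, giving (−1, −22) and (−16, −7).

(−16, −7) and (−1, −22)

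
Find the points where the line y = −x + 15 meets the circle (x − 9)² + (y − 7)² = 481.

Express y = −x + 15 and substitute into the circle:
2x² − 34x − 336 = 0  ⟹  x² − 17x − 168 = 0
x = 24 or x = −7, giving (24, −9) and (−7, 22).

(−7, 22) and (24, −9)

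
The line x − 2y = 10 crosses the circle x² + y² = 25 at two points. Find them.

Express y = (−10 + x)/2 and substitute into the circle:
5x² − 20x = 0  ⟹  x² − 4x = 0
x = 4 or x = 0, giving (4, −3) and (0, −5).

(0, −5) and (4, −3)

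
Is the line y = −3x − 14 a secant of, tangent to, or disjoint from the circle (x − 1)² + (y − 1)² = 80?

secant

Substituting the line into the circle gives 10x² + 88x + 146 = 0.
Discriminant = (88)² − 4·10·(146) = 1904 > 0.
Two real roots: the line is a secant.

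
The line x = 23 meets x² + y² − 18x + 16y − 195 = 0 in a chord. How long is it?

The line gives x = 23. Substituting into the circle:
y² + 16y − 80 = 0
y = 4 or y = −20, giving (23, 4) and (23, −20).
Chord length = distance between (23, 4) and (23, −20) = √576 = 24.

24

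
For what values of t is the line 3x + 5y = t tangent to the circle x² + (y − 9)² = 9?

t = 45 ± 3√34

Tangency holds when the distance from the centre (0, 9) to the line equals the radius 3:
|3·0 + 5·9 − t| / √34 = 3
|t − (45)| = 3√34.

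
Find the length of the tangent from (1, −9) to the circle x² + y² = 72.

√10

The centre is (0, 0) and r = 6√2. The square of the distance from P to the centre is 1 + 81 = 82.
Power of the point: PT² = |PO|² − r² = 10, so PT = √10.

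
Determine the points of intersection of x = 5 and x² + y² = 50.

The line gives x = 5. Substituting into the circle:
y² − 25 = 0
y = 5 or y = −5, giving (5, 5) and (5, −5).

(5, −5) and (5, 5)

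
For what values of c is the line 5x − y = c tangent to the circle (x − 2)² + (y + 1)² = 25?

c = 11 ± 5√26

The line touches the circle iff its distance from (2, −1) is 5:
|5·2 − 1·(−1) − c| / √26 = 5
|c − (11)| = 5√26.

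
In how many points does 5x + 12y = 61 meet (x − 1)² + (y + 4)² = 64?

1

Substituting the line into the circle gives 169x² − 1378x + 2809 = 0.
Δ = 1898884 − 1898884 = 0.
A repeated root: the line is tangent.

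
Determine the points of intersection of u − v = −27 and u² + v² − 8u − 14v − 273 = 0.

(−13, 14) and (−3, 24)

Substitute v = u + 27:
2u² + 32u + 78 = 0  ⟹  u² + 16u + 39 = 0
u = −3 or u = −13, giving (−3, 24) and (−13, 14).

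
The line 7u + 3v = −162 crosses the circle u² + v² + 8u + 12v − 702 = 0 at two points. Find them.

(−27, 9) and (−9, −33)

Substitute v = (−162 − 7u)/3:
58u² + 2088u + 14094 = 0  ⟹  u² + 36u + 243 = 0
u = −9 or u = −27, giving (−9, −33) and (−27, 9).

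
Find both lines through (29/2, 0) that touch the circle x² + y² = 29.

2x + 5y = 29 and 2x − 5y = 29

Let a tangent through (29/2, 0) have slope m. Its distance from (0, 0) must equal √29:
(−29/2m − (0))² = 29(m² + 1)
25m² − 4 = 0, so m = −2/5 or m = 2/5.
With m = −2/5: 2x + 5y = 29. With m = 2/5: 2x − 5y = 29.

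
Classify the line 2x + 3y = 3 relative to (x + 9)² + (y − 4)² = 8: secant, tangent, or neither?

Substituting the line into the circle gives 13x² + 198x + 738 = 0.
Discriminant = (198)² − 4·13·(738) = 828 > 0.
Two real roots: the line is a secant.

secant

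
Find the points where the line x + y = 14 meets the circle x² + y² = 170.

Express y = −x + 14 and substitute into the circle:
2x² − 28x + 26 = 0  ⟹  x² − 14x + 13 = 0
x = 13 or x = 1, giving (13, 1) and (1, 13).

(1, 13) and (13, 1)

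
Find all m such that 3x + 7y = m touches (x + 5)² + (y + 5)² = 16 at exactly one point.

Tangency holds when the distance from the centre (−5, −5) to the line equals the radius 4:
|3·(−5) + 7·(−5) − m| / √58 = 4
|m − (−50)| = 4√58.

m = −50 ± 4√58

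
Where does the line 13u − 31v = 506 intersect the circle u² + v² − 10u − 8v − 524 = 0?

Substitute v = (−506 + 13u)/31:
1130u² − 25990u − 122040 = 0  ⟹  u² − 23u − 108 = 0
u = 27 or u = −4, giving (27, −5) and (−4, −18).

(−4, −18) and (27, −5)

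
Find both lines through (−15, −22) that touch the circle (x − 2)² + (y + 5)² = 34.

Let a tangent through (−15, −22) have slope m. Its distance from (2, −5) must equal √34:
(17m − (17))² = 34(m² + 1)
15m² − 34m + 15 = 0, so m = 3/5 or m = 5/3.
With m = 3/5: 3x − 5y = 65. With m = 5/3: 5x − 3y = −9.

3x − 5y = 65 and 5x − 3y = −9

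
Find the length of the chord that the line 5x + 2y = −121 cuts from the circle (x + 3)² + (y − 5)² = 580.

4√29

The distance from (−3, 5) to the line is 116/√29, and r² = 580.
Half the chord is √(r² − d²) = √(116), so the full chord is 4√29.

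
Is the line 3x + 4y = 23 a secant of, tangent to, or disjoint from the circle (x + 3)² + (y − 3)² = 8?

Substituting the line into the circle gives 25x² + 30x + 137 = 0.
Δ = 900 − 13700 = −12800.
No real roots: the line does not meet the circle.

disjoint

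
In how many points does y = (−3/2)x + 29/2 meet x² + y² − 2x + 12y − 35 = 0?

0

Substituting the line into the circle gives 13x² − 254x + 1397 = 0.
Discriminant = (−254)² − 4·13·(1397) = −8128 < 0.
No real roots: the line does not meet the circle.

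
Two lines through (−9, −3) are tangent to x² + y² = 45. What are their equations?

Write the tangent as mx − y + (−3 − m·(−9)) = 0 and set its distance from the centre to 3√5:
[m·(9) − (3)]² = 45(m² + 1)
2m² − 3m − 2 = 0, so m = −1/2 or m = 2.
Through (−9, −3) these give x + 2y = −15 and 2x − y = −15.

x + 2y = −15 and 2x − y = −15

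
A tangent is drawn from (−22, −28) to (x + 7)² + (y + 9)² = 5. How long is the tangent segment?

With centre O = (−7, −9), |OP|² = 586 and r² = 5.
The tangent meets the radius at right angles, so tangent² = |PO|² − r² = 586 − 5 = 581.

√581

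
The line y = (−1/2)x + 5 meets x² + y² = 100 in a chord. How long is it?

8√5

Centre (0, 0), r² = 100. Perpendicular distance d from centre to line = |−10| / √5 = 10/√5.
Half the chord is √(r² − d²) = √(80), so the full chord is 8√5.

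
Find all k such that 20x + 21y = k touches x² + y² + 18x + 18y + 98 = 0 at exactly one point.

k = −601 or k = −137

The line touches the circle iff its distance from (−9, −9) is 8:
|20·(−9) + 21·(−9) − k| / √841 = 8
|k − (−369)| = 8·29, so k = −137 or k = −601.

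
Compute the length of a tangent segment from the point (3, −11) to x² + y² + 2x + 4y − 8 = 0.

2√21

Centre (−1, −2), r² = 13. |PO|² = (4)² + (−9)² = 97.
By the tangent–radius right angle, tangent length = √(|PO|² − r²) = √84 = 2√21.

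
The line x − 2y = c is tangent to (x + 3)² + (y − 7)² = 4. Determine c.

For a tangent, require d(centre, line) = r = 2.
|1·(−3) − 2·7 − c| / √5 = 2
|c − (−17)| = 2√5.

c = −17 ± 2√5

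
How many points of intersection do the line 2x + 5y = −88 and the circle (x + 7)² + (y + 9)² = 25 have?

Substituting the line into the circle gives 29x² + 522x + 2449 = 0.
Discriminant = (522)² − 4·29·(2449) = −11600 < 0.
No real roots: the line does not meet the circle.

0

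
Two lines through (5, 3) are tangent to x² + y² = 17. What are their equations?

4x − y = 17 and x + 4y = 17

Let a tangent through (5, 3) have slope m. Its distance from (0, 0) must equal √17:
[m·(−5) − (−3)]² = 17(m² + 1)
4m² − 15m − 4 = 0, so m = 4 or m = −1/4.
Through (5, 3) these give 4x − y = 17 and x + 4y = 17.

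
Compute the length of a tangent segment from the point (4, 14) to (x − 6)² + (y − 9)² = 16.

√13

With centre O = (6, 9), |OP|² = 29 and r² = 16.
By the tangent–radius right angle, tangent length = √(|PO|² − r²) = √13.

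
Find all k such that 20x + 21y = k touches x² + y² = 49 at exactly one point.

Tangency holds when the distance from the centre (0, 0) to the line equals the radius 7:
|20·0 + 21·0 − k| / √841 = 7
|k| = 7·29, so k = 203 or k = −203.

k = −203 or k = 203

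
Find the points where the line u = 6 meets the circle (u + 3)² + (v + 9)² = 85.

The line gives u = 6. Substituting into the circle:
v² + 18v + 77 = 0
v = −7 or v = −11, giving (6, −7) and (6, −11).

(6, −11) and (6, −7)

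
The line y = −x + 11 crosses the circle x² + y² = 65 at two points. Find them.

Substitute y = −x + 11:
2x² − 22x + 56 = 0  ⟹  x² − 11x + 28 = 0
x = 7 or x = 4, giving (7, 4) and (4, 7).

(4, 7) and (7, 4)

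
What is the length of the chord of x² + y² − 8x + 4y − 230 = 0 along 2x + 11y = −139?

Centre (4, −2), r² = 250. Perpendicular distance d from centre to line = |125| / √125 = 125/√125.
Half the chord is √(r² − d²) = √(125), so the full chord is 10√5.

10√5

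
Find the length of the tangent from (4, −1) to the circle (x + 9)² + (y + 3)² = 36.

√137

The centre is (−9, −3) and r = 6. The square of the distance from P to the centre is 169 + 4 = 173.
The tangent meets the radius at right angles, so tangent² = |PO|² − r² = 173 − 36 = 137.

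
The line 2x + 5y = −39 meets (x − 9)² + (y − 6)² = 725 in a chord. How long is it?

8√29

The distance from (9, 6) to the line is 87/√29, and r² = 725.
Chord = 2√(r² − d²) = 2·√(464) = 8√29.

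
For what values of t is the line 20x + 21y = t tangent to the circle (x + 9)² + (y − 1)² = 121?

The line touches the circle iff its distance from (−9, 1) is 11:
|20·(−9) + 21·1 − t| / √841 = 11
|t − (−159)| = 11·29, so t = 160 or t = −478.

t = −478 or t = 160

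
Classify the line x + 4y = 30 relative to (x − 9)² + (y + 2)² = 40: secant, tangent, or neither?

Substituting the line into the circle gives 17x² − 364x + 2100 = 0.
Discriminant = (−364)² − 4·17·(2100) = −10304 < 0.
No real roots: the line does not meet the circle.

neither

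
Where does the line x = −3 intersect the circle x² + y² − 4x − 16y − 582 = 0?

(−3, −17) and (−3, 33)

The line gives x = −3. Substituting into the circle:
y² − 16y − 561 = 0
y = 33 or y = −17, giving (−3, 33) and (−3, −17).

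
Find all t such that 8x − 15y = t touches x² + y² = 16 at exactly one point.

t = −68 or t = 68

Tangency holds when the distance from the centre (0, 0) to the line equals the radius 4:
|8·0 − 15·0 − t| / √289 = 4
|t| = 4·17, so t = 68 or t = −68.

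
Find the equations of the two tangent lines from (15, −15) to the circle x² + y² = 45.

Write the tangent as mx − y + (−15 − m·(15)) = 0 and set its distance from the centre to 3√5:
(−15m − (15))² = 45(m² + 1)
2m² + 5m + 2 = 0, so m = −2 or m = −1/2.
With m = −2: 2x + y = 15. With m = −1/2: x + 2y = −15.

2x + y = 15 and x + 2y = −15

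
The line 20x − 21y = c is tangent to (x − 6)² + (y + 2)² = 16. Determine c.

The line touches the circle iff its distance from (6, −2) is 4:
|20·6 − 21·(−2) − c| / √841 = 4
|c − (162)| = 4·29, so c = 278 or c = 46.

c = 46 or c = 278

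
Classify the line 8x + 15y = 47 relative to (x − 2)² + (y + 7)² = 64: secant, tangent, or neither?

tangent

Substituting the line into the circle gives 289x² − 3332x + 9604 = 0.
Δ = 11102224 − 11102224 = 0.
A repeated root: the line is tangent.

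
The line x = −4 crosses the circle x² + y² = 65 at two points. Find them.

(−4, −7) and (−4, 7)

The line gives x = −4. Substituting into the circle:
y² − 49 = 0
y = 7 or y = −7, giving (−4, 7) and (−4, −7).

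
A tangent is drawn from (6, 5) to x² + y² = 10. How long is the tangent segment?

Centre (0, 0), r² = 10. |PO|² = (6)² + (5)² = 61.
By the tangent–radius right angle, tangent length = √(|PO|² − r²) = √51.

√51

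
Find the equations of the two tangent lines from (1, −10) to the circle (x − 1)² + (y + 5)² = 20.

A line y − (−10) = m(x − (1)) is tangent when its distance from (1, −5) is 2√5:
(0m − (5))² = 20(m² + 1)
4m² − 1 = 0, so m = 1/2 or m = −1/2.
Through (1, −10) these give x − 2y = 21 and x + 2y = −19.

x − 2y = 21 and x + 2y = −19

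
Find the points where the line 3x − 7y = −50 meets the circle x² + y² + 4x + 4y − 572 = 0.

(−26, −4) and (16, 14)

From the line, y = (50 + 3x)/7. Substituting:
58x² + 580x − 24128 = 0  ⟹  x² + 10x − 416 = 0
x = 16 or x = −26, giving (16, 14) and (−26, −4).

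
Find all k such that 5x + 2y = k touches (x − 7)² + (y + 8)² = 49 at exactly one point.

k = 19 ± 7√29

The line touches the circle iff its distance from (7, −8) is 7:
|5·7 + 2·(−8) − k| / √29 = 7
|k − (19)| = 7√29.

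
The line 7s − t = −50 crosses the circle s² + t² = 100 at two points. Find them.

Substitute t = 7s + 50:
50s² + 700s + 2400 = 0  ⟹  s² + 14s + 48 = 0
s = −6 or s = −8, giving (−6, 8) and (−8, −6).

(−8, −6) and (−6, 8)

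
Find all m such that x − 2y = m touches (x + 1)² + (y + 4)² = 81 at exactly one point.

For a tangent, require d(centre, line) = r = 9.
|1·(−1) − 2·(−4) − m| / √5 = 9
|m − (7)| = 9√5.

m = 7 ± 9√5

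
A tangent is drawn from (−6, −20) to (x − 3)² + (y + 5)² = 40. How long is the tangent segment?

√266

Centre (3, −5), r² = 40. |PO|² = (−9)² + (−15)² = 306.
By the tangent–radius right angle, tangent length = √(|PO|² − r²) = √266.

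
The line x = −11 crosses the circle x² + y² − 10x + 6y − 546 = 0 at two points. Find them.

(−11, −21) and (−11, 15)

The line gives x = −11. Substituting into the circle:
y² + 6y − 315 = 0
y = 15 or y = −21, giving (−11, 15) and (−11, −21).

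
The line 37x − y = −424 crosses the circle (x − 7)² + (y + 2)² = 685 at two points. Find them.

(−12, −20) and (−11, 17)

Substitute y = 37x + 424:
1370x² + 31510x + 180840 = 0  ⟹  x² + 23x + 132 = 0
x = −11 or x = −12, giving (−11, 17) and (−12, −20).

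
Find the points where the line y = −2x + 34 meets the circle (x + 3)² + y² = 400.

(9, 16) and (17, 0)

From the line, y = −2x + 34. Substituting:
5x² − 130x + 765 = 0  ⟹  x² − 26x + 153 = 0
x = 17 or x = 9, giving (17, 0) and (9, 16).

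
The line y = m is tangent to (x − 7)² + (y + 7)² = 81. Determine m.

For a tangent, require d(centre, line) = r = 9.
|0·7 + 1·(−7) − m| / √1 = 9
|m − (−7)| = 9, so m = 2 or m = −16.

m = −16 or m = 2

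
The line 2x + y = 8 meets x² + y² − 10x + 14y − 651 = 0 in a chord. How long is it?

24√5

Centre (5, −7), r² = 725. Perpendicular distance d from centre to line = |−5| / √5 = 5/√5.
Half the chord is √(r² − d²) = √(720), so the full chord is 24√5.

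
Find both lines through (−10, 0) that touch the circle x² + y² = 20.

x − 2y = −10 and x + 2y = −10

Write the tangent as mx − y + (0 − m·(−10)) = 0 and set its distance from the centre to 2√5:
(10m − (0))² = 20(m² + 1)
4m² − 1 = 0, so m = 1/2 or m = −1/2.
Through (−10, 0) these give x − 2y = −10 and x + 2y = −10.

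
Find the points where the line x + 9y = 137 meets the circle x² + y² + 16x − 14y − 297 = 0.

(−25, 18) and (11, 14)

Substitute y = (137 − x)/9:
82x² + 1148x − 22550 = 0  ⟹  x² + 14x − 275 = 0
x = 11 or x = −25, giving (11, 14) and (−25, 18).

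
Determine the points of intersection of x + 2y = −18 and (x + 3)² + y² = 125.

(−14, −2) and (2, −10)

Substitute y = (−18 − x)/2:
5x² + 60x − 140 = 0  ⟹  x² + 12x − 28 = 0
x = 2 or x = −14, giving (2, −10) and (−14, −2).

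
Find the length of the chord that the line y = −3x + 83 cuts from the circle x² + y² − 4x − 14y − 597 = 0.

8√10

The distance from (2, 7) to the line is 70/√10, and r² = 650.
Half the chord is √(r² − d²) = √(160), so the full chord is 8√10.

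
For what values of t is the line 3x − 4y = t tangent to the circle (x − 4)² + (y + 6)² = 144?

t = −24 or t = 96

Tangency holds when the distance from the centre (4, −6) to the line equals the radius 12:
|3·4 − 4·(−6) − t| / √25 = 12
|t − (36)| = 12·5, so t = 96 or t = −24.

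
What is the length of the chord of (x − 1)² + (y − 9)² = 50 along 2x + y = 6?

6√5

Substitute y = −2x + 6:
5x² + 10x − 40 = 0  ⟹  x² + 2x − 8 = 0
x = 2 or x = −4, giving (2, 2) and (−4, 14).
|(2, 2) − (−4, 14)| = √((6)² + (−12)²) = 6√5.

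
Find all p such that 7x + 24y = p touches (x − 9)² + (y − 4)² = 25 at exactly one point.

p = 34 or p = 284

The line touches the circle iff its distance from (9, 4) is 5:
|7·9 + 24·4 − p| / √625 = 5
|p − (159)| = 5·25, so p = 284 or p = 34.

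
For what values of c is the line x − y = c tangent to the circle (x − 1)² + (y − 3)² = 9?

c = −2 ± 3√2

Tangency holds when the distance from the centre (1, 3) to the line equals the radius 3:
|1·1 − 1·3 − c| / √2 = 3
|c − (−2)| = 3√2.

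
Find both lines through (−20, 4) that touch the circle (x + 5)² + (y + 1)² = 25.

A line y − (4) = m(x − (−20)) is tangent when its distance from (−5, −1) is 5:
[m·(15) − (−5)]² = 25(m² + 1)
4m² + 3m = 0, so m = −3/4 or m = 0.
With m = −3/4: 3x + 4y = −44. With m = 0: y = 4.

3x + 4y = −44 and y = 4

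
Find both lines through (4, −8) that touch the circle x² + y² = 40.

Let a tangent through (4, −8) have slope m. Its distance from (0, 0) must equal 2√10:
[m·(−4) − (8)]² = 40(m² + 1)
3m² − 8m − 3 = 0, so m = 3 or m = −1/3.
With m = 3: 3x − y = 20. With m = −1/3: x + 3y = −20.

3x − y = 20 and x + 3y = −20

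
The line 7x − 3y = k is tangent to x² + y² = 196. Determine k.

The line touches the circle iff its distance from (0, 0) is 14:
|7·0 − 3·0 − k| / √58 = 14
|k| = 14√58.

k = ±14√58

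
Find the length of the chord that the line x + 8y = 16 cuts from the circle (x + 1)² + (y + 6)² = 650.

Express y = (16 − x)/8 and substitute into the circle:
65x² − 37440 = 0  ⟹  x² − 576 = 0
x = 24 or x = −24, giving (24, −1) and (−24, 5).
Chord length = distance between (24, −1) and (−24, 5) = √2340 = 6√65.

6√65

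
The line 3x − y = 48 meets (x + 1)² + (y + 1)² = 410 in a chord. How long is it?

The distance from (−1, −1) to the line is 50/√10, and r² = 410.
Chord = 2√(r² − d²) = 2·√(160) = 8√10.

8√10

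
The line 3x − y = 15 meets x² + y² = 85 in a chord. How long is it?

5√10

Express y = 3x − 15 and substitute into the circle:
10x² − 90x + 140 = 0  ⟹  x² − 9x + 14 = 0
x = 7 or x = 2, giving (7, 6) and (2, −9).
|(7, 6) − (2, −9)| = √((5)² + (15)²) = 5√10.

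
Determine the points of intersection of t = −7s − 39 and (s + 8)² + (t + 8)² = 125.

(−6, 3) and (−3, −18)

Express t = −7s − 39 and substitute into the circle:
50s² + 450s + 900 = 0  ⟹  s² + 9s + 18 = 0
s = −3 or s = −6, giving (−3, −18) and (−6, 3).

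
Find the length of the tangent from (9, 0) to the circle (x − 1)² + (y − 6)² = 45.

Centre (1, 6), r² = 45. |PO|² = (8)² + (−6)² = 100.
By the tangent–radius right angle, tangent length = √(|PO|² − r²) = √55.

√55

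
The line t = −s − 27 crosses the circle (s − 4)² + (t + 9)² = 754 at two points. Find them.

From the line, t = −s − 27. Substituting:
2s² + 28s − 414 = 0  ⟹  s² + 14s − 207 = 0
s = 9 or s = −23, giving (9, −36) and (−23, −4).

(−23, −4) and (9, −36)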